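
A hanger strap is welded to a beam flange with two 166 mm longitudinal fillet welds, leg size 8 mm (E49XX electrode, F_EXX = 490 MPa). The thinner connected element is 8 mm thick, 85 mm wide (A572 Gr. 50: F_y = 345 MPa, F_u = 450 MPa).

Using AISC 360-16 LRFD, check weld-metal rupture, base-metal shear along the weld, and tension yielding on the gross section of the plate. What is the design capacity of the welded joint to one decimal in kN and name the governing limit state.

Weld metal: throat = 0.707×8 = 5.656 mm, L = 2×166 = 332 mm. φR_n = 0.75 × 0.6 × 490 × 5.656 × 332 = 414.1 kN.
Base metal shear (8 mm plate): yield φR_n = 1.0×0.6×345×8×332 = 549.8 kN; rupture φR_n = 0.75×0.6×450×8×332 = 537.8 kN; take 537.8 kN (rupture).
Tension yield (gross): A_g = 85×8 = 680 mm². φR_n = 0.90 × 345 × 680 = 211.1 kN.
Governing: min(414.1, 537.8, 211.1) = 211.1 kN → gross-section yield.

211.1 kN (gross-section yield governs)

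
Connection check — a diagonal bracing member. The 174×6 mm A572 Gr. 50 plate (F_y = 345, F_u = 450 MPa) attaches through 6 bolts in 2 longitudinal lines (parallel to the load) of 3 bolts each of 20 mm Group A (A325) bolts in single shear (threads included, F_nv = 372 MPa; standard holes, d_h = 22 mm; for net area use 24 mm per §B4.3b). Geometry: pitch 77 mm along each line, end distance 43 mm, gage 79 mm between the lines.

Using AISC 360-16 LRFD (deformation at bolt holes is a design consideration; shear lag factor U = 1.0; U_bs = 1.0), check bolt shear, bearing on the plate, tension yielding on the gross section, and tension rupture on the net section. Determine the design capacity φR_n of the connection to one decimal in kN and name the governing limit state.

Bolt shear: A_b = π(20)²/4 = 314.16 mm². φR_n = 0.75 × 372 × 314.16 × 6 × 1 = 525.9 kN.
Bearing (6 mm plate, F_u = 450 MPa): end bolts L_c = 43 − 22/2 = 32, R_n = min(1.2×32×6×450, 2.4×20×6×450) = 103.68 kN/bolt; interior L_c = 77 − 22 = 55, R_n = 129.6 kN/bolt. φR_n = 0.75 × (2×103.68 + 4×129.6) = 544.3 kN.
Tension yield (gross): A_g = 174×6 = 1044 mm². φR_n = 0.90 × 345 × 1044 = 324.2 kN.
Tension rupture (net): A_n = (174 − 2×24)×6 = 756 mm² (U = 1.0, A_e = A_n). φR_n = 0.75 × 450 × 756 = 255.2 kN.
Governing: min(525.9, 544.3, 324.2, 255.2) = 255.2 kN → net-section rupture.

255.2 kN (net-section rupture governs)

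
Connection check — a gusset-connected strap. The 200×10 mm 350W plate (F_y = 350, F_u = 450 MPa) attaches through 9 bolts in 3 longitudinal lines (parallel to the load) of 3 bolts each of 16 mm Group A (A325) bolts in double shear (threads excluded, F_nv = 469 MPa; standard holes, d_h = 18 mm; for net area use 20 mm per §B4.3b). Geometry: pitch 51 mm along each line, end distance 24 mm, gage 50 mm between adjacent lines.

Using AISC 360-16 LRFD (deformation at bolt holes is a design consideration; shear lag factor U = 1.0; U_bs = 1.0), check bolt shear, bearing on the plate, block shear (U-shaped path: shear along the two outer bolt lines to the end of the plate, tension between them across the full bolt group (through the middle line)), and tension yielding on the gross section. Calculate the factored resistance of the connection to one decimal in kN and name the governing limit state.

Bolt shear: A_b = π(16)²/4 = 201.06 mm². φR_n = 0.75 × 469 × 201.06 × 9 × 2 = 1273.0 kN.
Bearing (10 mm plate, F_u = 450 MPa): end bolts L_c = 24 − 18/2 = 15, R_n = min(1.2×15×10×450, 2.4×16×10×450) = 81 kN/bolt; interior L_c = 51 − 18 = 33, R_n = 172.8 kN/bolt. φR_n = 0.75 × (3×81 + 6×172.8) = 959.9 kN.
Block shear: shear path 2×[24+2×51] = 2×126 mm, A_gv = 2520, A_nv = 2×(126 − 2.5×20)×10 = 1520 mm²; tension across gage: (100 − 2×20)×10 = 600 mm². R_n = min(0.6×450×1520, 0.6×350×2520) + 1.0×450×600 = min(410.4, 529.2) + 270 = 680.4 kN. φR_n = 0.75 × 680.4 = 510.3 kN.
Tension yield (gross): A_g = 200×10 = 2000 mm². φR_n = 0.90 × 350 × 2000 = 630.0 kN.
Governing: min(1273.0, 959.9, 510.3, 630.0) = 510.3 kN → block shear.

510.3 kN (block shear governs)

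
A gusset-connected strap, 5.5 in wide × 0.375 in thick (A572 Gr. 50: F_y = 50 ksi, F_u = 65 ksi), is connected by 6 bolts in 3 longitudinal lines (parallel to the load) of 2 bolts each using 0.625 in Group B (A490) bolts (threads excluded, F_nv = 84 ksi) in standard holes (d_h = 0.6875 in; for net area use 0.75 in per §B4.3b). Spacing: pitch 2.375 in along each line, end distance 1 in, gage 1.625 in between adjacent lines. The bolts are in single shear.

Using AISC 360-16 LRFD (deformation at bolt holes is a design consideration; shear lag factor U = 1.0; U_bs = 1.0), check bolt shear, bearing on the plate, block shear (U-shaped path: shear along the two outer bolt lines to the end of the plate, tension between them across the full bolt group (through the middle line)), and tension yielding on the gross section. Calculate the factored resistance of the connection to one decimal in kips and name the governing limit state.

Bolt shear: A_b = π(0.625)²/4 = 0.3068 in². φR_n = 0.75 × 84 × 0.3068 × 6 × 1 = 116.0 kips.
Bearing (0.375 in plate, F_u = 65 ksi): end bolts L_c = 1 − 0.6875/2 = 0.65625, R_n = min(1.2×0.65625×0.375×65, 2.4×0.625×0.375×65) = 19.195 kips/bolt; interior L_c = 2.375 − 0.6875 = 1.6875, R_n = 36.563 kips/bolt. φR_n = 0.75 × (3×19.195 + 3×36.563) = 125.5 kips.
Block shear: shear path 2×[1+1×2.375] = 2×3.375 in, A_gv = 2.5313, A_nv = 2×(3.375 − 1.5×0.75)×0.375 = 1.6875 in²; tension across gage: (3.25 − 2×0.75)×0.375 = 0.65625 in². R_n = min(0.6×65×1.6875, 0.6×50×2.5313) + 1.0×65×0.65625 = min(65.813, 75.939) + 42.656 = 108.47 kips. φR_n = 0.75 × 108.47 = 81.4 kips.
Tension yield (gross): A_g = 5.5×0.375 = 2.0625 in². φR_n = 0.90 × 50 × 2.0625 = 92.8 kips.
Governing: min(116.0, 125.5, 81.4, 92.8) = 81.4 kips → block shear.

81.4 kips (block shear governs)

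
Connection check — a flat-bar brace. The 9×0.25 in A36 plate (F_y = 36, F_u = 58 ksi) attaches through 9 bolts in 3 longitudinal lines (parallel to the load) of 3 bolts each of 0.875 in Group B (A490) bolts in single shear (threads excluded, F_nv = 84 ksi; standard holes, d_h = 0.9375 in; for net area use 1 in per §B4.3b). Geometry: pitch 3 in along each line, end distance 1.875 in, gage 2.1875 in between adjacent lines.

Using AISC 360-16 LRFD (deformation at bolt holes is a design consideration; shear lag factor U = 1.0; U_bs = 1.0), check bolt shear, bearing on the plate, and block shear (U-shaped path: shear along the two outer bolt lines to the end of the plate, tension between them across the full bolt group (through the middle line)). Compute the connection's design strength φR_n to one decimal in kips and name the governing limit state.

Bolt shear: A_b = π(0.875)²/4 = 0.60132 in². φR_n = 0.75 × 84 × 0.60132 × 9 × 1 = 340.9 kips.
Bearing (0.25 in plate, F_u = 58 ksi): end bolts L_c = 1.875 − 0.9375/2 = 1.40625, R_n = min(1.2×1.40625×0.25×58, 2.4×0.875×0.25×58) = 24.469 kips/bolt; interior L_c = 3 − 0.9375 = 2.0625, R_n = 30.45 kips/bolt. φR_n = 0.75 × (3×24.469 + 6×30.45) = 192.1 kips.
Block shear: shear path 2×[1.875+2×3] = 2×7.875 in, A_gv = 3.9375, A_nv = 2×(7.875 − 2.5×1)×0.25 = 2.6875 in²; tension across gage: (4.375 − 2×1)×0.25 = 0.59375 in². R_n = min(0.6×58×2.6875, 0.6×36×3.9375) + 1.0×58×0.59375 = min(93.525, 85.05) + 34.438 = 119.49 kips. φR_n = 0.75 × 119.49 = 89.6 kips.
Governing: min(340.9, 192.1, 89.6) = 89.6 kips → block shear.

89.6 kips (block shear governs)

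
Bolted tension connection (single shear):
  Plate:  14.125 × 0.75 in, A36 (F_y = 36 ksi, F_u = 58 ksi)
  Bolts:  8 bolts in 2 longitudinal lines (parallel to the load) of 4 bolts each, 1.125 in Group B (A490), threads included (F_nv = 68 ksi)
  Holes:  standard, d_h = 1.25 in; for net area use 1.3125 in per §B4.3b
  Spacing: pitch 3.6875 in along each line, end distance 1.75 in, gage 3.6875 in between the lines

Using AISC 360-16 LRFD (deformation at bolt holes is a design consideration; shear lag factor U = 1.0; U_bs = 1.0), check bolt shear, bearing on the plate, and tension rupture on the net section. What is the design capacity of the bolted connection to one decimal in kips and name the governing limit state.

Bolt shear: A_b = π(1.125)²/4 = 0.99402 in². φR_n = 0.75 × 68 × 0.99402 × 8 × 1 = 405.6 kips.
Bearing (0.75 in plate, F_u = 58 ksi): end bolts L_c = 1.75 − 1.25/2 = 1.125, R_n = min(1.2×1.125×0.75×58, 2.4×1.125×0.75×58) = 58.725 kips/bolt; interior L_c = 3.6875 − 1.25 = 2.4375, R_n = 117.45 kips/bolt. φR_n = 0.75 × (2×58.725 + 6×117.45) = 616.6 kips.
Tension rupture (net): A_n = (14.125 − 2×1.3125)×0.75 = 8.625 in² (U = 1.0, A_e = A_n). φR_n = 0.75 × 58 × 8.625 = 375.2 kips.
Governing: min(405.6, 616.6, 375.2) = 375.2 kips → net-section rupture.

375.2 kips (net-section rupture governs)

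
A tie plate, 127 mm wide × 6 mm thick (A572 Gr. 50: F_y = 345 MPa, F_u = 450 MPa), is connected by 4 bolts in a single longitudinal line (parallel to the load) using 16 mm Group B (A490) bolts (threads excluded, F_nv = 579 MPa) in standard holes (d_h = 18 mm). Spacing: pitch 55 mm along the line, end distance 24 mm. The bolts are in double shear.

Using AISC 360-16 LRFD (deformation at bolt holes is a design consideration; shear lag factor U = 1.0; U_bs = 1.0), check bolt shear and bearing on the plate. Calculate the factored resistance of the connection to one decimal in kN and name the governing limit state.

269.7 kN (bearing governs)

Bolt shear: A_b = π(16)²/4 = 201.06 mm². φR_n = 0.75 × 579 × 201.06 × 4 × 2 = 698.5 kN.
Bearing (6 mm plate, F_u = 450 MPa): end bolts L_c = 24 − 18/2 = 15, R_n = min(1.2×15×6×450, 2.4×16×6×450) = 48.6 kN/bolt; interior L_c = 55 − 18 = 37, R_n = 103.68 kN/bolt. φR_n = 0.75 × (1×48.6 + 3×103.68) = 269.7 kN.
Governing: min(698.5, 269.7) = 269.7 kN → bearing.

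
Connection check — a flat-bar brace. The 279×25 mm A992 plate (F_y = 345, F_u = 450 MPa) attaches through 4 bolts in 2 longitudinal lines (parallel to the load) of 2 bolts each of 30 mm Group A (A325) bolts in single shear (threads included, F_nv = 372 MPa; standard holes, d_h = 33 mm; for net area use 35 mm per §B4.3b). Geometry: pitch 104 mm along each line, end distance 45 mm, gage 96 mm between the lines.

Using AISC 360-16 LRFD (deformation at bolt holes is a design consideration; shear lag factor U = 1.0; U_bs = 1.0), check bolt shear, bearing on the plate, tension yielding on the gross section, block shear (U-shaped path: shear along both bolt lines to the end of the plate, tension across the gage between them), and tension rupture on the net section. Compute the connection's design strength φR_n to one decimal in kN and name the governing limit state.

Bolt shear: A_b = π(30)²/4 = 706.86 mm². φR_n = 0.75 × 372 × 706.86 × 4 × 1 = 788.9 kN.
Bearing (25 mm plate, F_u = 450 MPa): end bolts L_c = 45 − 33/2 = 28.5, R_n = min(1.2×28.5×25×450, 2.4×30×25×450) = 384.75 kN/bolt; interior L_c = 104 − 33 = 71, R_n = 810 kN/bolt. φR_n = 0.75 × (2×384.75 + 2×810) = 1792.1 kN.
Tension yield (gross): A_g = 279×25 = 6975 mm². φR_n = 0.90 × 345 × 6975 = 2165.7 kN.
Block shear: shear path 2×[45+1×104] = 2×149 mm, A_gv = 7450, A_nv = 2×(149 − 1.5×35)×25 = 4825 mm²; tension across gage: (96 − 1×35)×25 = 1525 mm². R_n = min(0.6×450×4825, 0.6×345×7450) + 1.0×450×1525 = min(1302.8, 1542.2) + 686.25 = 1989.1 kN. φR_n = 0.75 × 1989.1 = 1491.8 kN.
Tension rupture (net): A_n = (279 − 2×35)×25 = 5225 mm² (U = 1.0, A_e = A_n). φR_n = 0.75 × 450 × 5225 = 1763.4 kN.
Governing: min(788.9, 1792.1, 2165.7, 1491.8, 1763.4) = 788.9 kN → bolt shear.

788.9 kN (bolt shear governs)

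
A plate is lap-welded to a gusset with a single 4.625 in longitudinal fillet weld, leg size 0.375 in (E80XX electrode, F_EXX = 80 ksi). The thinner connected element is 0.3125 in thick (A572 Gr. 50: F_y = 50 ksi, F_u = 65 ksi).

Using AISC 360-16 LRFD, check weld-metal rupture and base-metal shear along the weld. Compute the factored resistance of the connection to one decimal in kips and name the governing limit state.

42.3 kips (base-metal shear governs)

Weld metal: throat = 0.707×0.375 = 0.26513 in, L = 4.625 in. φR_n = 0.75 × 0.6 × 80 × 0.26513 × 4.625 = 44.1 kips.
Base metal shear (0.3125 in plate): yield φR_n = 1.0×0.6×50×0.3125×4.625 = 43.4 kips; rupture φR_n = 0.75×0.6×65×0.3125×4.625 = 42.3 kips; take 42.3 kips (rupture).
Governing: min(44.1, 42.3) = 42.3 kips → base-metal shear.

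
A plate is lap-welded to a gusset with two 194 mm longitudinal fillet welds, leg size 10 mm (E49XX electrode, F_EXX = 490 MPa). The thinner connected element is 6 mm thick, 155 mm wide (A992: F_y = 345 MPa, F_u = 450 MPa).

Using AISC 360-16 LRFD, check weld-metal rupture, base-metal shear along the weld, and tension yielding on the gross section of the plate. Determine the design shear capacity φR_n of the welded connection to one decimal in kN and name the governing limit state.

Weld metal: throat = 0.707×10 = 7.07 mm, L = 2×194 = 388 mm. φR_n = 0.75 × 0.6 × 490 × 7.07 × 388 = 604.9 kN.
Base metal shear (6 mm plate): yield φR_n = 1.0×0.6×345×6×388 = 481.9 kN; rupture φR_n = 0.75×0.6×450×6×388 = 471.4 kN; take 471.4 kN (rupture).
Tension yield (gross): A_g = 155×6 = 930 mm². φR_n = 0.90 × 345 × 930 = 288.8 kN.
Governing: min(604.9, 471.4, 288.8) = 288.8 kN → gross-section yield.

288.8 kN (gross-section yield governs)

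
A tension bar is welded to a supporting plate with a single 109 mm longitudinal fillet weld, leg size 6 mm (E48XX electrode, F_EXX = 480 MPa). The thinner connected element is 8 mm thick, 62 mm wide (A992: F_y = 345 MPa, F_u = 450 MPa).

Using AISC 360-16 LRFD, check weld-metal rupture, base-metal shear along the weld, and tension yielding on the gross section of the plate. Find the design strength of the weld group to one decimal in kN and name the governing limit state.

Weld metal: throat = 0.707×6 = 4.242 mm, L = 109 mm. φR_n = 0.75 × 0.6 × 480 × 4.242 × 109 = 99.9 kN.
Base metal shear (8 mm plate): yield φR_n = 1.0×0.6×345×8×109 = 180.5 kN; rupture φR_n = 0.75×0.6×450×8×109 = 176.6 kN; take 176.6 kN (rupture).
Tension yield (gross): A_g = 62×8 = 496 mm². φR_n = 0.90 × 345 × 496 = 154.0 kN.
Governing: min(99.9, 176.6, 154.0) = 99.9 kN → weld metal.

99.9 kN (weld metal governs)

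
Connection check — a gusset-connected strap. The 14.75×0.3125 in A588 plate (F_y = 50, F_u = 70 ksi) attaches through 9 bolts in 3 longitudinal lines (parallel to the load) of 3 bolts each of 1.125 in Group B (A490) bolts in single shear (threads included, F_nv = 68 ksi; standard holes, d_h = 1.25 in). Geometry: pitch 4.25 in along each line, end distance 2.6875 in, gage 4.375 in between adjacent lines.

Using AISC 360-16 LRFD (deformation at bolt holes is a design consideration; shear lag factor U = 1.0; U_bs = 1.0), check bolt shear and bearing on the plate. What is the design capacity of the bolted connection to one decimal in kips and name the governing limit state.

387.6 kips (bearing governs)

Bolt shear: A_b = π(1.125)²/4 = 0.99402 in². φR_n = 0.75 × 68 × 0.99402 × 9 × 1 = 456.3 kips.
Bearing (0.3125 in plate, F_u = 70 ksi): end bolts L_c = 2.6875 − 1.25/2 = 2.0625, R_n = min(1.2×2.0625×0.3125×70, 2.4×1.125×0.3125×70) = 54.141 kips/bolt; interior L_c = 4.25 − 1.25 = 3, R_n = 59.063 kips/bolt. φR_n = 0.75 × (3×54.141 + 6×59.063) = 387.6 kips.
Governing: min(456.3, 387.6) = 387.6 kips → bearing.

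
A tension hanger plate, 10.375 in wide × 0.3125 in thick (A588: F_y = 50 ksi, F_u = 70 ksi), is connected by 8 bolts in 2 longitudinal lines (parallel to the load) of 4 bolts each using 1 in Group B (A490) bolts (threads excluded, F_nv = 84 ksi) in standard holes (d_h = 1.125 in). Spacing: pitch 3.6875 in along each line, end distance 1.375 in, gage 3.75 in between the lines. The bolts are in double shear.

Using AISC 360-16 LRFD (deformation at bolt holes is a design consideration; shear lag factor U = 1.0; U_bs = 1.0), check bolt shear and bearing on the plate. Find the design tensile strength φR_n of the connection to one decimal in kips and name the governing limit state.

268.2 kips (bearing governs)

Bolt shear: A_b = π(1)²/4 = 0.7854 in². φR_n = 0.75 × 84 × 0.7854 × 8 × 2 = 791.7 kips.
Bearing (0.3125 in plate, F_u = 70 ksi): end bolts L_c = 1.375 − 1.125/2 = 0.8125, R_n = min(1.2×0.8125×0.3125×70, 2.4×1×0.3125×70) = 21.328 kips/bolt; interior L_c = 3.6875 − 1.125 = 2.5625, R_n = 52.5 kips/bolt. φR_n = 0.75 × (2×21.328 + 6×52.5) = 268.2 kips.
Governing: min(791.7, 268.2) = 268.2 kips → bearing.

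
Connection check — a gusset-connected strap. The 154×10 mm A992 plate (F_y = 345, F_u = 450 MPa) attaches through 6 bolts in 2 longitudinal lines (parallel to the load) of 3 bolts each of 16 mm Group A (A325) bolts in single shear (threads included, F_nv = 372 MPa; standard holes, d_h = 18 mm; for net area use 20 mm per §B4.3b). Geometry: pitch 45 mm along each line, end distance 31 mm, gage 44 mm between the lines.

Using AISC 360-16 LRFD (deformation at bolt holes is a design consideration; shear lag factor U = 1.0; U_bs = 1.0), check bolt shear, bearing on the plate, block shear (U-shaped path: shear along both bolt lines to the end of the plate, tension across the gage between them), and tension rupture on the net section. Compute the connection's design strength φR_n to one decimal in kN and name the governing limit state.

336.6 kN (bolt shear governs)

Bolt shear: A_b = π(16)²/4 = 201.06 mm². φR_n = 0.75 × 372 × 201.06 × 6 × 1 = 336.6 kN.
Bearing (10 mm plate, F_u = 450 MPa): end bolts L_c = 31 − 18/2 = 22, R_n = min(1.2×22×10×450, 2.4×16×10×450) = 118.8 kN/bolt; interior L_c = 45 − 18 = 27, R_n = 145.8 kN/bolt. φR_n = 0.75 × (2×118.8 + 4×145.8) = 615.6 kN.
Block shear: shear path 2×[31+2×45] = 2×121 mm, A_gv = 2420, A_nv = 2×(121 − 2.5×20)×10 = 1420 mm²; tension across gage: (44 − 1×20)×10 = 240 mm². R_n = min(0.6×450×1420, 0.6×345×2420) + 1.0×450×240 = min(383.4, 500.94) + 108 = 491.4 kN. φR_n = 0.75 × 491.4 = 368.6 kN.
Tension rupture (net): A_n = (154 − 2×20)×10 = 1140 mm² (U = 1.0, A_e = A_n). φR_n = 0.75 × 450 × 1140 = 384.8 kN.
Governing: min(336.6, 615.6, 368.6, 384.8) = 336.6 kN → bolt shear.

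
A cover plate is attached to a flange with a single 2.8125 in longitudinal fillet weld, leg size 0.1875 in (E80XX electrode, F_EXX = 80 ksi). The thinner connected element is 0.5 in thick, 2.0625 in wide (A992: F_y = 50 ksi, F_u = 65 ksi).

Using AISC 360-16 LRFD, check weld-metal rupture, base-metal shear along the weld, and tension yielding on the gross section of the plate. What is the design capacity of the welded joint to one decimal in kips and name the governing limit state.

13.4 kips (weld metal governs)

Weld metal: throat = 0.707×0.1875 = 0.13256 in, L = 2.8125 in. φR_n = 0.75 × 0.6 × 80 × 0.13256 × 2.8125 = 13.4 kips.
Base metal shear (0.5 in plate): yield φR_n = 1.0×0.6×50×0.5×2.8125 = 42.2 kips; rupture φR_n = 0.75×0.6×65×0.5×2.8125 = 41.1 kips; take 41.1 kips (rupture).
Tension yield (gross): A_g = 2.0625×0.5 = 1.0313 in². φR_n = 0.90 × 50 × 1.0313 = 46.4 kips.
Governing: min(13.4, 41.1, 46.4) = 13.4 kips → weld metal.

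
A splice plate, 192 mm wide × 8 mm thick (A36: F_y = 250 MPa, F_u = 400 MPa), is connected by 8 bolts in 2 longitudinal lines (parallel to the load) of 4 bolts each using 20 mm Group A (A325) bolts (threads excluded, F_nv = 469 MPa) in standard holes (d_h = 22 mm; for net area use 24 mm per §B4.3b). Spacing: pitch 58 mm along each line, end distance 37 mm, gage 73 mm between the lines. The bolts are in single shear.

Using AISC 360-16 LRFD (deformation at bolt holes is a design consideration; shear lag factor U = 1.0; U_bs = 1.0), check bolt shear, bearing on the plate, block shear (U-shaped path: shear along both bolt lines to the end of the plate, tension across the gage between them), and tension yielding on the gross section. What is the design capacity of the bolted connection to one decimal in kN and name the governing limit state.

Bolt shear: A_b = π(20)²/4 = 314.16 mm². φR_n = 0.75 × 469 × 314.16 × 8 × 1 = 884.0 kN.
Bearing (8 mm plate, F_u = 400 MPa): end bolts L_c = 37 − 22/2 = 26, R_n = min(1.2×26×8×400, 2.4×20×8×400) = 99.84 kN/bolt; interior L_c = 58 − 22 = 36, R_n = 138.24 kN/bolt. φR_n = 0.75 × (2×99.84 + 6×138.24) = 771.8 kN.
Block shear: shear path 2×[37+3×58] = 2×211 mm, A_gv = 3376, A_nv = 2×(211 − 3.5×24)×8 = 2032 mm²; tension across gage: (73 − 1×24)×8 = 392 mm². R_n = min(0.6×400×2032, 0.6×250×3376) + 1.0×400×392 = min(487.68, 506.4) + 156.8 = 644.48 kN. φR_n = 0.75 × 644.48 = 483.4 kN.
Tension yield (gross): A_g = 192×8 = 1536 mm². φR_n = 0.90 × 250 × 1536 = 345.6 kN.
Governing: min(884.0, 771.8, 483.4, 345.6) = 345.6 kN → gross-section yield.

345.6 kN (gross-section yield governs)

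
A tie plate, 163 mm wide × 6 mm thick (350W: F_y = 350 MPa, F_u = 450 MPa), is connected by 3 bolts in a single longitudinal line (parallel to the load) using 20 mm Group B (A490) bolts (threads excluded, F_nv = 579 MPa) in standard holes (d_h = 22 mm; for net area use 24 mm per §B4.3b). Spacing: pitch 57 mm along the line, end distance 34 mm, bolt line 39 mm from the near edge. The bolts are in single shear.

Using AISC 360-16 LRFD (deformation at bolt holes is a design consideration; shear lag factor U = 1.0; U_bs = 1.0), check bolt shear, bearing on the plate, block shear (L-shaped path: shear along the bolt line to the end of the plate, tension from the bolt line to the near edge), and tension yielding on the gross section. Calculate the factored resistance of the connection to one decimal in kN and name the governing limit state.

Bolt shear: A_b = π(20)²/4 = 314.16 mm². φR_n = 0.75 × 579 × 314.16 × 3 × 1 = 409.3 kN.
Bearing (6 mm plate, F_u = 450 MPa): end bolts L_c = 34 − 22/2 = 23, R_n = min(1.2×23×6×450, 2.4×20×6×450) = 74.52 kN/bolt; interior L_c = 57 − 22 = 35, R_n = 113.4 kN/bolt. φR_n = 0.75 × (1×74.52 + 2×113.4) = 226.0 kN.
Block shear: shear path 1×[34+2×57] = 1×148 mm, A_gv = 888, A_nv = 1×(148 − 2.5×24)×6 = 528 mm²; tension to near edge: (39 − 0.5×24)×6 = 162 mm². R_n = min(0.6×450×528, 0.6×350×888) + 1.0×450×162 = min(142.56, 186.48) + 72.9 = 215.46 kN. φR_n = 0.75 × 215.46 = 161.6 kN.
Tension yield (gross): A_g = 163×6 = 978 mm². φR_n = 0.90 × 350 × 978 = 308.1 kN.
Governing: min(409.3, 226.0, 161.6, 308.1) = 161.6 kN → block shear.

161.6 kN (block shear governs)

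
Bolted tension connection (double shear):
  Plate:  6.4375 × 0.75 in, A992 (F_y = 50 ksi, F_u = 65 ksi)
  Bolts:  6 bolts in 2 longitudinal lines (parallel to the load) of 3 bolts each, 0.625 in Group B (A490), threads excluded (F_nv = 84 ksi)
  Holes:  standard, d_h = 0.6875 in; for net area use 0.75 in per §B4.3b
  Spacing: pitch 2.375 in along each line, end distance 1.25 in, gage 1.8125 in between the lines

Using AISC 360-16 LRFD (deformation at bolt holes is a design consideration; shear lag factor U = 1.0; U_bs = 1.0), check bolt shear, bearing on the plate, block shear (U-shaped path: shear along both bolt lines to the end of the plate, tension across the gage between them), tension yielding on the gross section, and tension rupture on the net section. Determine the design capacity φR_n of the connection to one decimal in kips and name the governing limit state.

Bolt shear: A_b = π(0.625)²/4 = 0.3068 in². φR_n = 0.75 × 84 × 0.3068 × 6 × 2 = 231.9 kips.
Bearing (0.75 in plate, F_u = 65 ksi): end bolts L_c = 1.25 − 0.6875/2 = 0.90625, R_n = min(1.2×0.90625×0.75×65, 2.4×0.625×0.75×65) = 53.016 kips/bolt; interior L_c = 2.375 − 0.6875 = 1.6875, R_n = 73.125 kips/bolt. φR_n = 0.75 × (2×53.016 + 4×73.125) = 298.9 kips.
Block shear: shear path 2×[1.25+2×2.375] = 2×6 in, A_gv = 9, A_nv = 2×(6 − 2.5×0.75)×0.75 = 6.1875 in²; tension across gage: (1.8125 − 1×0.75)×0.75 = 0.79688 in². R_n = min(0.6×65×6.1875, 0.6×50×9) + 1.0×65×0.79688 = min(241.31, 270) + 51.797 = 293.11 kips. φR_n = 0.75 × 293.11 = 219.8 kips.
Tension yield (gross): A_g = 6.4375×0.75 = 4.8281 in². φR_n = 0.90 × 50 × 4.8281 = 217.3 kips.
Tension rupture (net): A_n = (6.4375 − 2×0.75)×0.75 = 3.7031 in² (U = 1.0, A_e = A_n). φR_n = 0.75 × 65 × 3.7031 = 180.5 kips.
Governing: min(231.9, 298.9, 219.8, 217.3, 180.5) = 180.5 kips → net-section rupture.

180.5 kips (net-section rupture governs)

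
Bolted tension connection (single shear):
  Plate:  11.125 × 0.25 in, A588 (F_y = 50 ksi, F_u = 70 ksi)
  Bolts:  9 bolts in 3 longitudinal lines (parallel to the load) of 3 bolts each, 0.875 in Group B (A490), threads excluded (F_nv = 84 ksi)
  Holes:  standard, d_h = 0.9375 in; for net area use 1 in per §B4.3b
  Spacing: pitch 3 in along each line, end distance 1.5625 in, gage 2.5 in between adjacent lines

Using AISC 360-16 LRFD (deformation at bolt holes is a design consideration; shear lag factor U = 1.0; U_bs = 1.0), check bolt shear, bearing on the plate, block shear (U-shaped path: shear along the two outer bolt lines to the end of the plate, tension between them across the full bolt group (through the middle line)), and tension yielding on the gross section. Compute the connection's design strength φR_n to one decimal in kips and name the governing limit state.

119.1 kips (block shear governs)

Bolt shear: A_b = π(0.875)²/4 = 0.60132 in². φR_n = 0.75 × 84 × 0.60132 × 9 × 1 = 340.9 kips.
Bearing (0.25 in plate, F_u = 70 ksi): end bolts L_c = 1.5625 − 0.9375/2 = 1.09375, R_n = min(1.2×1.09375×0.25×70, 2.4×0.875×0.25×70) = 22.969 kips/bolt; interior L_c = 3 − 0.9375 = 2.0625, R_n = 36.75 kips/bolt. φR_n = 0.75 × (3×22.969 + 6×36.75) = 217.1 kips.
Block shear: shear path 2×[1.5625+2×3] = 2×7.5625 in, A_gv = 3.7813, A_nv = 2×(7.5625 − 2.5×1)×0.25 = 2.5313 in²; tension across gage: (5 − 2×1)×0.25 = 0.75 in². R_n = min(0.6×70×2.5313, 0.6×50×3.7813) + 1.0×70×0.75 = min(106.31, 113.44) + 52.5 = 158.81 kips. φR_n = 0.75 × 158.81 = 119.1 kips.
Tension yield (gross): A_g = 11.125×0.25 = 2.7813 in². φR_n = 0.90 × 50 × 2.7813 = 125.2 kips.
Governing: min(340.9, 217.1, 119.1, 125.2) = 119.1 kips → block shear.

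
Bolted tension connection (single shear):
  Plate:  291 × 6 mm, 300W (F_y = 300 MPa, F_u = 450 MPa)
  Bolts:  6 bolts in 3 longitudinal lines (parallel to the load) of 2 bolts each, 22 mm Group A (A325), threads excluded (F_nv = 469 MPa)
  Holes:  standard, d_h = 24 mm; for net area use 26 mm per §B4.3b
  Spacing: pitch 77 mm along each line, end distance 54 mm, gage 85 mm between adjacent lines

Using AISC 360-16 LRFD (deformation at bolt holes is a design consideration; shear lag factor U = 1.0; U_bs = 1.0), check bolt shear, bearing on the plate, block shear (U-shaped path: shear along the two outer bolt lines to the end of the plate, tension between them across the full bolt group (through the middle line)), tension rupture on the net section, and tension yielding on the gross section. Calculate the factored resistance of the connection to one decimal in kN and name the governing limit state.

Bolt shear: A_b = π(22)²/4 = 380.13 mm². φR_n = 0.75 × 469 × 380.13 × 6 × 1 = 802.3 kN.
Bearing (6 mm plate, F_u = 450 MPa): end bolts L_c = 54 − 24/2 = 42, R_n = min(1.2×42×6×450, 2.4×22×6×450) = 136.08 kN/bolt; interior L_c = 77 − 24 = 53, R_n = 142.56 kN/bolt. φR_n = 0.75 × (3×136.08 + 3×142.56) = 626.9 kN.
Block shear: shear path 2×[54+1×77] = 2×131 mm, A_gv = 1572, A_nv = 2×(131 − 1.5×26)×6 = 1104 mm²; tension across gage: (170 − 2×26)×6 = 708 mm². R_n = min(0.6×450×1104, 0.6×300×1572) + 1.0×450×708 = min(298.08, 282.96) + 318.6 = 601.56 kN. φR_n = 0.75 × 601.56 = 451.2 kN.
Tension rupture (net): A_n = (291 − 3×26)×6 = 1278 mm² (U = 1.0, A_e = A_n). φR_n = 0.75 × 450 × 1278 = 431.3 kN.
Tension yield (gross): A_g = 291×6 = 1746 mm². φR_n = 0.90 × 300 × 1746 = 471.4 kN.
Governing: min(802.3, 626.9, 451.2, 431.3, 471.4) = 431.3 kN → net-section rupture.

431.3 kN (net-section rupture governs)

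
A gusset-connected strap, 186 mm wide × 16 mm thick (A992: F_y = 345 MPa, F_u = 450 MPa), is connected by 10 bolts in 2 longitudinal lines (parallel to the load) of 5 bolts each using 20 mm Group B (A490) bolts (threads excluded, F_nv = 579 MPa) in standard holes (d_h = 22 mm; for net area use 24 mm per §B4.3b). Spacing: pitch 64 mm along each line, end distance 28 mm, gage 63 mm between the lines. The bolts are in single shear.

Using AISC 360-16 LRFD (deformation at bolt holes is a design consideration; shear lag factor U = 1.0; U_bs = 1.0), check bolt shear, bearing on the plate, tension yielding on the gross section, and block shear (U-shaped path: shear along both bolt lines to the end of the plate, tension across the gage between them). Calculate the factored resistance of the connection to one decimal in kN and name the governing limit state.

Bolt shear: A_b = π(20)²/4 = 314.16 mm². φR_n = 0.75 × 579 × 314.16 × 10 × 1 = 1364.2 kN.
Bearing (16 mm plate, F_u = 450 MPa): end bolts L_c = 28 − 22/2 = 17, R_n = min(1.2×17×16×450, 2.4×20×16×450) = 146.88 kN/bolt; interior L_c = 64 − 22 = 42, R_n = 345.6 kN/bolt. φR_n = 0.75 × (2×146.88 + 8×345.6) = 2293.9 kN.
Tension yield (gross): A_g = 186×16 = 2976 mm². φR_n = 0.90 × 345 × 2976 = 924.0 kN.
Block shear: shear path 2×[28+4×64] = 2×284 mm, A_gv = 9088, A_nv = 2×(284 − 4.5×24)×16 = 5632 mm²; tension across gage: (63 − 1×24)×16 = 624 mm². R_n = min(0.6×450×5632, 0.6×345×9088) + 1.0×450×624 = min(1520.6, 1881.2) + 280.8 = 1801.4 kN. φR_n = 0.75 × 1801.4 = 1351.1 kN.
Governing: min(1364.2, 2293.9, 924.0, 1351.1) = 924.0 kN → gross-section yield.

924.0 kN (gross-section yield governs)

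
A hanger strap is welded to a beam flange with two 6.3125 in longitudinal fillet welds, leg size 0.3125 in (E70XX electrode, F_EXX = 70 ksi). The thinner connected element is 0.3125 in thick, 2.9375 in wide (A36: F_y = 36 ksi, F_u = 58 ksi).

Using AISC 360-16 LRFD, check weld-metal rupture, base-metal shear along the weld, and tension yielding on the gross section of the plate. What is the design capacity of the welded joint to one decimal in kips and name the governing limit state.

Weld metal: throat = 0.707×0.3125 = 0.22094 in, L = 2×6.3125 = 12.625 in. φR_n = 0.75 × 0.6 × 70 × 0.22094 × 12.625 = 87.9 kips.
Base metal shear (0.3125 in plate): yield φR_n = 1.0×0.6×36×0.3125×12.625 = 85.2 kips; rupture φR_n = 0.75×0.6×58×0.3125×12.625 = 103.0 kips; take 85.2 kips (yield).
Tension yield (gross): A_g = 2.9375×0.3125 = 0.91797 in². φR_n = 0.90 × 36 × 0.91797 = 29.7 kips.
Governing: min(87.9, 85.2, 29.7) = 29.7 kips → gross-section yield.

29.7 kips (gross-section yield governs)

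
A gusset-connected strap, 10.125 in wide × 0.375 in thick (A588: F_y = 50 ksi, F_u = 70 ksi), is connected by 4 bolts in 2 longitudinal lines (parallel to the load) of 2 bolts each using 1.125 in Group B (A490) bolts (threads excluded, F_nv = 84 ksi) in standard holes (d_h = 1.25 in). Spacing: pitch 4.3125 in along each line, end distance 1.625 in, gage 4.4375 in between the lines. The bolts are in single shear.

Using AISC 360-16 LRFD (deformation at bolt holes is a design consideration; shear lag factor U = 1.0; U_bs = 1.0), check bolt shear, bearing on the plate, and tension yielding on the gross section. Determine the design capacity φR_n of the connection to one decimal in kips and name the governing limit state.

153.6 kips (bearing governs)

Bolt shear: A_b = π(1.125)²/4 = 0.99402 in². φR_n = 0.75 × 84 × 0.99402 × 4 × 1 = 250.5 kips.
Bearing (0.375 in plate, F_u = 70 ksi): end bolts L_c = 1.625 − 1.25/2 = 1, R_n = min(1.2×1×0.375×70, 2.4×1.125×0.375×70) = 31.5 kips/bolt; interior L_c = 4.3125 − 1.25 = 3.0625, R_n = 70.875 kips/bolt. φR_n = 0.75 × (2×31.5 + 2×70.875) = 153.6 kips.
Tension yield (gross): A_g = 10.125×0.375 = 3.7969 in². φR_n = 0.90 × 50 × 3.7969 = 170.9 kips.
Governing: min(250.5, 153.6, 170.9) = 153.6 kips → bearing.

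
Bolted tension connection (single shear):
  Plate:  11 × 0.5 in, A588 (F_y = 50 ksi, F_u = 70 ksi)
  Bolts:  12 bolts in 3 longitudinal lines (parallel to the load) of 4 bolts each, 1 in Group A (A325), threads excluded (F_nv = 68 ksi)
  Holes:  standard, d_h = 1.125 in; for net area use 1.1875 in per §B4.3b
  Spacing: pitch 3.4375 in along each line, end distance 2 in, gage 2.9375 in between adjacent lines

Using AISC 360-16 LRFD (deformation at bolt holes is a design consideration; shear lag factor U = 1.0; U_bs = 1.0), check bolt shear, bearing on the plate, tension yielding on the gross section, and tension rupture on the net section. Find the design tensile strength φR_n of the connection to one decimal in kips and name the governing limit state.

195.2 kips (net-section rupture governs)

Bolt shear: A_b = π(1)²/4 = 0.7854 in². φR_n = 0.75 × 68 × 0.7854 × 12 × 1 = 480.7 kips.
Bearing (0.5 in plate, F_u = 70 ksi): end bolts L_c = 2 − 1.125/2 = 1.4375, R_n = min(1.2×1.4375×0.5×70, 2.4×1×0.5×70) = 60.375 kips/bolt; interior L_c = 3.4375 − 1.125 = 2.3125, R_n = 84 kips/bolt. φR_n = 0.75 × (3×60.375 + 9×84) = 702.8 kips.
Tension yield (gross): A_g = 11×0.5 = 5.5 in². φR_n = 0.90 × 50 × 5.5 = 247.5 kips.
Tension rupture (net): A_n = (11 − 3×1.1875)×0.5 = 3.7188 in² (U = 1.0, A_e = A_n). φR_n = 0.75 × 70 × 3.7188 = 195.2 kips.
Governing: min(480.7, 702.8, 247.5, 195.2) = 195.2 kips → net-section rupture.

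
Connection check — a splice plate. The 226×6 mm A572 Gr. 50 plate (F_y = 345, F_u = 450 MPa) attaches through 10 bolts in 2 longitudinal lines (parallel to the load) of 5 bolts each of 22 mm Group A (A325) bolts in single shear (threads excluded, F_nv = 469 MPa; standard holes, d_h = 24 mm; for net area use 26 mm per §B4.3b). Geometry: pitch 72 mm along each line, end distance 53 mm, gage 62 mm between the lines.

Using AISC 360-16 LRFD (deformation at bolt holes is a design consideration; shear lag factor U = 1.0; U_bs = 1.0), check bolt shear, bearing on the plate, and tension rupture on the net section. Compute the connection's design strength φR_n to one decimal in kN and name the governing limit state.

352.4 kN (net-section rupture governs)

Bolt shear: A_b = π(22)²/4 = 380.13 mm². φR_n = 0.75 × 469 × 380.13 × 10 × 1 = 1337.1 kN.
Bearing (6 mm plate, F_u = 450 MPa): end bolts L_c = 53 − 24/2 = 41, R_n = min(1.2×41×6×450, 2.4×22×6×450) = 132.84 kN/bolt; interior L_c = 72 − 24 = 48, R_n = 142.56 kN/bolt. φR_n = 0.75 × (2×132.84 + 8×142.56) = 1054.6 kN.
Tension rupture (net): A_n = (226 − 2×26)×6 = 1044 mm² (U = 1.0, A_e = A_n). φR_n = 0.75 × 450 × 1044 = 352.4 kN.
Governing: min(1337.1, 1054.6, 352.4) = 352.4 kN → net-section rupture.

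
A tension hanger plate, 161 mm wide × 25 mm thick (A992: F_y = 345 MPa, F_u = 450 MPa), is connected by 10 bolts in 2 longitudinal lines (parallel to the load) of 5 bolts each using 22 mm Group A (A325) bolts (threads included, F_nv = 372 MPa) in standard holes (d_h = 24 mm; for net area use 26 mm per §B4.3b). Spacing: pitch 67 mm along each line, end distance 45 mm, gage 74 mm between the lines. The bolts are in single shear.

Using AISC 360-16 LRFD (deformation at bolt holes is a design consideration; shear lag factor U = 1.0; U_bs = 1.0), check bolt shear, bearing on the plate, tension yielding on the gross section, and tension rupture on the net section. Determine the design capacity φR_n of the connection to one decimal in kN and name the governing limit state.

Bolt shear: A_b = π(22)²/4 = 380.13 mm². φR_n = 0.75 × 372 × 380.13 × 10 × 1 = 1060.6 kN.
Bearing (25 mm plate, F_u = 450 MPa): end bolts L_c = 45 − 24/2 = 33, R_n = min(1.2×33×25×450, 2.4×22×25×450) = 445.5 kN/bolt; interior L_c = 67 − 24 = 43, R_n = 580.5 kN/bolt. φR_n = 0.75 × (2×445.5 + 8×580.5) = 4151.3 kN.
Tension yield (gross): A_g = 161×25 = 4025 mm². φR_n = 0.90 × 345 × 4025 = 1249.8 kN.
Tension rupture (net): A_n = (161 − 2×26)×25 = 2725 mm² (U = 1.0, A_e = A_n). φR_n = 0.75 × 450 × 2725 = 919.7 kN.
Governing: min(1060.6, 4151.3, 1249.8, 919.7) = 919.7 kN → net-section rupture.

919.7 kN (net-section rupture governs)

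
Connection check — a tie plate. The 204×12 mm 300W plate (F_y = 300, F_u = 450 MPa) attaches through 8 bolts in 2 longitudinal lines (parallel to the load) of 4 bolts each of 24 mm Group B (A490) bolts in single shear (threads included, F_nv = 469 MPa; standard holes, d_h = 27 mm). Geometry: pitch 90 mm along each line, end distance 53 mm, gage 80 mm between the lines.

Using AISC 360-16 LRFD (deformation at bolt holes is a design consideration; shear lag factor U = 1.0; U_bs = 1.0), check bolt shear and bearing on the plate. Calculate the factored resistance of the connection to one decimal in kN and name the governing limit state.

1273.0 kN (bolt shear governs)

Bolt shear: A_b = π(24)²/4 = 452.39 mm². φR_n = 0.75 × 469 × 452.39 × 8 × 1 = 1273.0 kN.
Bearing (12 mm plate, F_u = 450 MPa): end bolts L_c = 53 − 27/2 = 39.5, R_n = min(1.2×39.5×12×450, 2.4×24×12×450) = 255.96 kN/bolt; interior L_c = 90 − 27 = 63, R_n = 311.04 kN/bolt. φR_n = 0.75 × (2×255.96 + 6×311.04) = 1783.6 kN.
Governing: min(1273.0, 1783.6) = 1273.0 kN → bolt shear.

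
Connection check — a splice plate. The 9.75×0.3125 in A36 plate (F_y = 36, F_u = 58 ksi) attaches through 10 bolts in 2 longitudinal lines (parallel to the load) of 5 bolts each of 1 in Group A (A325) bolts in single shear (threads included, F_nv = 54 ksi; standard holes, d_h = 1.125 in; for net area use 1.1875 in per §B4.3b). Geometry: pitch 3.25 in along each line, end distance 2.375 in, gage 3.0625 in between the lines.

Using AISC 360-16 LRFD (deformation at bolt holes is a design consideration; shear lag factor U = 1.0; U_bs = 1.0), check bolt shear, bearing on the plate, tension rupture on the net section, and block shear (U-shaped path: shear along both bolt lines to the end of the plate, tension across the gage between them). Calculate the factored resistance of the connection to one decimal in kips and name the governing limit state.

100.3 kips (net-section rupture governs)

Bolt shear: A_b = π(1)²/4 = 0.7854 in². φR_n = 0.75 × 54 × 0.7854 × 10 × 1 = 318.1 kips.
Bearing (0.3125 in plate, F_u = 58 ksi): end bolts L_c = 2.375 − 1.125/2 = 1.8125, R_n = min(1.2×1.8125×0.3125×58, 2.4×1×0.3125×58) = 39.422 kips/bolt; interior L_c = 3.25 − 1.125 = 2.125, R_n = 43.5 kips/bolt. φR_n = 0.75 × (2×39.422 + 8×43.5) = 320.1 kips.
Tension rupture (net): A_n = (9.75 − 2×1.1875)×0.3125 = 2.3047 in² (U = 1.0, A_e = A_n). φR_n = 0.75 × 58 × 2.3047 = 100.3 kips.
Block shear: shear path 2×[2.375+4×3.25] = 2×15.375 in, A_gv = 9.6094, A_nv = 2×(15.375 − 4.5×1.1875)×0.3125 = 6.2695 in²; tension across gage: (3.0625 − 1×1.1875)×0.3125 = 0.58594 in². R_n = min(0.6×58×6.2695, 0.6×36×9.6094) + 1.0×58×0.58594 = min(218.18, 207.56) + 33.985 = 241.55 kips. φR_n = 0.75 × 241.55 = 181.2 kips.
Governing: min(318.1, 320.1, 100.3, 181.2) = 100.3 kips → net-section rupture.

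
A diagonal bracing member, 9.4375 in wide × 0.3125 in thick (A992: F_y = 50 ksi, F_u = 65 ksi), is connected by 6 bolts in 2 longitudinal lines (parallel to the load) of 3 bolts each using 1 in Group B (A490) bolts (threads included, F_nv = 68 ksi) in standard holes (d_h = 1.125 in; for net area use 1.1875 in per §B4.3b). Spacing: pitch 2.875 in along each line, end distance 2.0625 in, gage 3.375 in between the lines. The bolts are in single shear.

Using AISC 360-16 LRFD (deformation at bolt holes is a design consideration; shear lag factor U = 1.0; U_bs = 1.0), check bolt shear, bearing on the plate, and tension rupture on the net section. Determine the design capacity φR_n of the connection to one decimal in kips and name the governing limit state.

107.6 kips (net-section rupture governs)

Bolt shear: A_b = π(1)²/4 = 0.7854 in². φR_n = 0.75 × 68 × 0.7854 × 6 × 1 = 240.3 kips.
Bearing (0.3125 in plate, F_u = 65 ksi): end bolts L_c = 2.0625 − 1.125/2 = 1.5, R_n = min(1.2×1.5×0.3125×65, 2.4×1×0.3125×65) = 36.563 kips/bolt; interior L_c = 2.875 − 1.125 = 1.75, R_n = 42.656 kips/bolt. φR_n = 0.75 × (2×36.563 + 4×42.656) = 182.8 kips.
Tension rupture (net): A_n = (9.4375 − 2×1.1875)×0.3125 = 2.207 in² (U = 1.0, A_e = A_n). φR_n = 0.75 × 65 × 2.207 = 107.6 kips.
Governing: min(240.3, 182.8, 107.6) = 107.6 kips → net-section rupture.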